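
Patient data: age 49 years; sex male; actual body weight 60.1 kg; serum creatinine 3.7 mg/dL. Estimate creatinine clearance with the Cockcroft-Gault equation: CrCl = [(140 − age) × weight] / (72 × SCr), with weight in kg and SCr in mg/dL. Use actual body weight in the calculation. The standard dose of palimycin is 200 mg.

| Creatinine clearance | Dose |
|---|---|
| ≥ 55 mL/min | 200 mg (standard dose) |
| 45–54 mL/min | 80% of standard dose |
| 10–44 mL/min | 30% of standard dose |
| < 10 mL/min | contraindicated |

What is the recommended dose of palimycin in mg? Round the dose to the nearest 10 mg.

60 mg

CrCl = (140 − 49) × 60.1 / (72 × 3.7) = 5469.1 / 266.40 ≈ 20.5 mL/min
CrCl ≈ 21 mL/min → bracket 10–44 mL/min.
30% of 200 mg = 60 mg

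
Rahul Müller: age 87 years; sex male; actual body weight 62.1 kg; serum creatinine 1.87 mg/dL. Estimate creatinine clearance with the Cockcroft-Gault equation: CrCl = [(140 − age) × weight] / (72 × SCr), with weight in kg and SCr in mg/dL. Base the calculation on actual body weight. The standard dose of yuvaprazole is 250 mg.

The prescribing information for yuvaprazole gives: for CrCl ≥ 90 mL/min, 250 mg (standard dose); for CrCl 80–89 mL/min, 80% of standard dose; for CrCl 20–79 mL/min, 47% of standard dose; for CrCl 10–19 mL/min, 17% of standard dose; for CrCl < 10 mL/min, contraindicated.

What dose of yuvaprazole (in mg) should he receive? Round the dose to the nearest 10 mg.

CrCl = (140 − 87) × 62.1 / (72 × 1.87) = 3291.3 / 134.64 ≈ 24.4 mL/min
CrCl ≈ 24 mL/min → bracket 20–79 mL/min.
47% of 250 mg = 117.5 mg → 120 mg

120 mg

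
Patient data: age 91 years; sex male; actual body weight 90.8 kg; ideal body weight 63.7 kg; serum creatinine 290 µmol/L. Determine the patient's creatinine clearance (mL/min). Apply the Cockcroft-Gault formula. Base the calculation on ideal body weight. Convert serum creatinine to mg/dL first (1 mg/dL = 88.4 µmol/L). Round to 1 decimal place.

13.2 mL/min

SCr = 290 / 88.4 = 3.281 mg/dL
CrCl = (140 − 91) × 63.7 / (72 × 3.281) = 3121.3 / 236.23 ≈ 13.2 mL/min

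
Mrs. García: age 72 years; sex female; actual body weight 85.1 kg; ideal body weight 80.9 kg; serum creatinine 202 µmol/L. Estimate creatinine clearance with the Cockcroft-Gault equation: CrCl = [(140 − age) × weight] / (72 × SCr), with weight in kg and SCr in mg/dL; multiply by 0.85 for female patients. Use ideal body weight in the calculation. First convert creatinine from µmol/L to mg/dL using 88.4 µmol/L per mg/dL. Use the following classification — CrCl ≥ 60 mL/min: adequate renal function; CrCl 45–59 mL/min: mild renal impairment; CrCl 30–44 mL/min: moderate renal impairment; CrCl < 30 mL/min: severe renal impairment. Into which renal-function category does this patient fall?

SCr = 202 / 88.4 = 2.285 mg/dL
CrCl = (140 − 72) × 80.9 / (72 × 2.285) × 0.85 = 5501.2 / 164.52 × 0.85 ≈ 28.4 mL/min
28 mL/min falls in the 'severe renal impairment' range.

severe renal impairment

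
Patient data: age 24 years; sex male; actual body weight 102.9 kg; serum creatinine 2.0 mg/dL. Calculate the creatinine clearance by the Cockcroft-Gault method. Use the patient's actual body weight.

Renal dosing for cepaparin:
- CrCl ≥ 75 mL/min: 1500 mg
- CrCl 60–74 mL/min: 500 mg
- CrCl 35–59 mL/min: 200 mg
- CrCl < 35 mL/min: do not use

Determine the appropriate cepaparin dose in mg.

CrCl = (140 − 24) × 102.9 / (72 × 2) = 11936.4 / 144.00 ≈ 82.9 mL/min
CrCl ≈ 83 mL/min → bracket ≥ 75 mL/min.
Dose for this bracket: 1500 mg.

1500 mg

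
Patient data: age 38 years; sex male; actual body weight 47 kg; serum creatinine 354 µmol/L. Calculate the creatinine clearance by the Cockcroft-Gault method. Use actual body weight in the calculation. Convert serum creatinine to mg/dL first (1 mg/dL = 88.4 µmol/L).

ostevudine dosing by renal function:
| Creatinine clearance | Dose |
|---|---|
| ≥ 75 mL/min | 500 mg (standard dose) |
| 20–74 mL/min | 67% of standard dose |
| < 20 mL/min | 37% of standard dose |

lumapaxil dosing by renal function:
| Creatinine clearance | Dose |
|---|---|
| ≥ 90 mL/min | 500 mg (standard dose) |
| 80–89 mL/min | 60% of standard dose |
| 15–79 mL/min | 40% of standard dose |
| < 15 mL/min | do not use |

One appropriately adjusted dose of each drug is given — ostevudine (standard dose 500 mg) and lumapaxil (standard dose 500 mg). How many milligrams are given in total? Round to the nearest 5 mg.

SCr = 354 / 88.4 = 4.005 mg/dL
CrCl = (140 − 38) × 47 / (72 × 4.005) = 4794.0 / 288.36 ≈ 16.6 mL/min
CrCl ≈ 17 mL/min.
ostevudine: < 20 mL/min → 37% of 500 mg = 185 mg.
lumapaxil: 15–79 mL/min → 40% of 500 mg = 200 mg.
Total = 185 + 200 = 385 mg.

385 mg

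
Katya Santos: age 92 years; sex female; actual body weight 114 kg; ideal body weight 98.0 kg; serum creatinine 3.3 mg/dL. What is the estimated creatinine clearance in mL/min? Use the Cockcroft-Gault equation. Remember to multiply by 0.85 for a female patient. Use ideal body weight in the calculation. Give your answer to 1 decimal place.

16.8 mL/min

CrCl = (140 − 92) × 98 / (72 × 3.3) × 0.85 = 4704.0 / 237.60 × 0.85 ≈ 16.8 mL/min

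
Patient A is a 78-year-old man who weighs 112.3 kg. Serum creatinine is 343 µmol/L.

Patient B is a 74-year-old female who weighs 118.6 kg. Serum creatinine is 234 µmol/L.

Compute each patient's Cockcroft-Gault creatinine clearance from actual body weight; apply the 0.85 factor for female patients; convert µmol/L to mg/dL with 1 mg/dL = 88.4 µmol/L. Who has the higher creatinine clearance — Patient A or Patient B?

Patient A: SCr = 343 / 88.4 = 3.88 mg/dL
Patient A: CrCl = (140 − 78) × 112.3 / (72 × 3.88) = 6962.6 / 279.36 ≈ 24.9 mL/min
Patient B: SCr = 234 / 88.4 = 2.647 mg/dL
Patient B: CrCl = (140 − 74) × 118.6 / (72 × 2.647) × 0.85 = 7827.6 / 190.58 × 0.85 ≈ 34.9 mL/min
24.9 vs 34.9 mL/min → Patient B is higher.

Patient B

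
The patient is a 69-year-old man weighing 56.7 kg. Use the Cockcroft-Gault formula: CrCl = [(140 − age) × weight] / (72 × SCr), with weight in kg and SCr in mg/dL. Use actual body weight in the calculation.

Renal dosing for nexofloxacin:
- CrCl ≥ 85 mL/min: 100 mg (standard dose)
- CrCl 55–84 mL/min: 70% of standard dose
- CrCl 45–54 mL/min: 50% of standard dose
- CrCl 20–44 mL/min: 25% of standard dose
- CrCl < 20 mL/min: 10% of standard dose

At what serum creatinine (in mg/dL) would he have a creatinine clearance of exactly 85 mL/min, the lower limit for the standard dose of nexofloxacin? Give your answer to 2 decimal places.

0.66 mg/dL

Standard dose requires CrCl ≥ 85 mL/min.
Set (140 − 69) × 56.7 / (72 × SCr) = 85
SCr = (140 − 69) × 56.7 / (72 × 85) = 0.658 mg/dL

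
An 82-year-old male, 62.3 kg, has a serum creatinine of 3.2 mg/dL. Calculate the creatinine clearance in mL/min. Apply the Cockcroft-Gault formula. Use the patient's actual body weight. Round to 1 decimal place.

CrCl = (140 − 82) × 62.3 / (72 × 3.2) = 3613.4 / 230.40 ≈ 15.7 mL/min

15.7 mL/min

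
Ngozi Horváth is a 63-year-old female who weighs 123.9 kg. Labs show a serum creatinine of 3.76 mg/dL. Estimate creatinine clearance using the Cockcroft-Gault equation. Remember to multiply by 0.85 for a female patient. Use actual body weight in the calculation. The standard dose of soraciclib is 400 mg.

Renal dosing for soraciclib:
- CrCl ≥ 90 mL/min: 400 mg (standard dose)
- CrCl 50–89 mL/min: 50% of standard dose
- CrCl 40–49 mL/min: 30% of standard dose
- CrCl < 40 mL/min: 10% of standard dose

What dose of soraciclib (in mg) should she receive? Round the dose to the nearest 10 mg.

CrCl = (140 − 63) × 123.9 / (72 × 3.76) × 0.85 = 9540.3 / 270.72 × 0.85 ≈ 30.0 mL/min
CrCl ≈ 30 mL/min → bracket < 40 mL/min.
10% of 400 mg = 40 mg

40 mg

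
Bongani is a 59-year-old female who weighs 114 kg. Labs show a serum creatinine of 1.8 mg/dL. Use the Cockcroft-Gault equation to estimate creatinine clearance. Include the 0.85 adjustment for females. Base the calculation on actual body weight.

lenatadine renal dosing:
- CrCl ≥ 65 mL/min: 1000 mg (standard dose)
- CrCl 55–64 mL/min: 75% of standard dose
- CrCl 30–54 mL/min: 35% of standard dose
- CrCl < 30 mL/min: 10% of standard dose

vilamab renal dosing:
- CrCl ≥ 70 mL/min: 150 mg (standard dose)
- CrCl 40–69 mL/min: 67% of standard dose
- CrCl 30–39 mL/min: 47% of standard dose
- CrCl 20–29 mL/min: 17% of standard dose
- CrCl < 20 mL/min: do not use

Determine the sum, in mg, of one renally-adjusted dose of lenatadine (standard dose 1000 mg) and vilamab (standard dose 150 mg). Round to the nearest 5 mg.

CrCl = (140 − 59) × 114 / (72 × 1.8) × 0.85 = 9234.0 / 129.60 × 0.85 ≈ 60.6 mL/min
CrCl ≈ 61 mL/min.
lenatadine: 55–64 mL/min → 75% of 1000 mg = 750 mg.
vilamab: 40–69 mL/min → 67% of 150 mg = 100.5 mg.
Total = 750 + 100.5 = 850.5 mg.

850 mg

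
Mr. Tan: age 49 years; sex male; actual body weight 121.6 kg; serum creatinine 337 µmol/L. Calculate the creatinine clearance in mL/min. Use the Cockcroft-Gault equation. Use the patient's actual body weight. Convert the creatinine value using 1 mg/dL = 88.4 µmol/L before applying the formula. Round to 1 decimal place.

SCr = 337 / 88.4 = 3.812 mg/dL
CrCl = (140 − 49) × 121.6 / (72 × 3.812) = 11065.6 / 274.46 ≈ 40.3 mL/min

40.3 mL/min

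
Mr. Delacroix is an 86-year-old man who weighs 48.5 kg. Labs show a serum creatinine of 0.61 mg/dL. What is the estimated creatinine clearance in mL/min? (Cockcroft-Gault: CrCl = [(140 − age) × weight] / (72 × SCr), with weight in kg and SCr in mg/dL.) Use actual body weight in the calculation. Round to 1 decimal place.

59.6 mL/min

CrCl = (140 − 86) × 48.5 / (72 × 0.61) = 2619.0 / 43.92 ≈ 59.6 mL/min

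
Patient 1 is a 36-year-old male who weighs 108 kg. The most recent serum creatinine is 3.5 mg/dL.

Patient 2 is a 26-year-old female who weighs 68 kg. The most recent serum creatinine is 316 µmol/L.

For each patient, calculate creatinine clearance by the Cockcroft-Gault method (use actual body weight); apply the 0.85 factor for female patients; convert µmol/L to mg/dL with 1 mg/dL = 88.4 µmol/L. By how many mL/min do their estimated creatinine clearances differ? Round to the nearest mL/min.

Patient 1: CrCl = (140 − 36) × 108 / (72 × 3.5) = 11232.0 / 252.00 ≈ 44.6 mL/min
Patient 2: SCr = 316 / 88.4 = 3.575 mg/dL
Patient 2: CrCl = (140 − 26) × 68 / (72 × 3.575) × 0.85 = 7752.0 / 257.40 × 0.85 ≈ 25.6 mL/min
|44.6 − 25.6| = 19.0 mL/min

19 mL/min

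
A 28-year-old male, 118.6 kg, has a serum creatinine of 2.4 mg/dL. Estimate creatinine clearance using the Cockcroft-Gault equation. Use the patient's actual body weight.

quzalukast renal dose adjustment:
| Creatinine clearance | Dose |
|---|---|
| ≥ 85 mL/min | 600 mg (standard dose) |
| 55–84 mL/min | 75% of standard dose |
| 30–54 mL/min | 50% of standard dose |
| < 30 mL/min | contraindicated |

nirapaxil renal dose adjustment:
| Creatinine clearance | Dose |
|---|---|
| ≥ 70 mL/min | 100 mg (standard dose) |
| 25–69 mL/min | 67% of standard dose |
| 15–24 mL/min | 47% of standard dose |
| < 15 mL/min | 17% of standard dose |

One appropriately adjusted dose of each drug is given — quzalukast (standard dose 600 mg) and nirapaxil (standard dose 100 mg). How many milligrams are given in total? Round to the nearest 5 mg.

CrCl = (140 − 28) × 118.6 / (72 × 2.4) = 13283.2 / 172.80 ≈ 76.9 mL/min
CrCl ≈ 77 mL/min.
quzalukast: 55–84 mL/min → 75% of 600 mg = 450 mg.
nirapaxil: ≥ 70 mL/min → 100% of 100 mg = 100 mg.
Total = 450 + 100 = 550 mg.

550 mg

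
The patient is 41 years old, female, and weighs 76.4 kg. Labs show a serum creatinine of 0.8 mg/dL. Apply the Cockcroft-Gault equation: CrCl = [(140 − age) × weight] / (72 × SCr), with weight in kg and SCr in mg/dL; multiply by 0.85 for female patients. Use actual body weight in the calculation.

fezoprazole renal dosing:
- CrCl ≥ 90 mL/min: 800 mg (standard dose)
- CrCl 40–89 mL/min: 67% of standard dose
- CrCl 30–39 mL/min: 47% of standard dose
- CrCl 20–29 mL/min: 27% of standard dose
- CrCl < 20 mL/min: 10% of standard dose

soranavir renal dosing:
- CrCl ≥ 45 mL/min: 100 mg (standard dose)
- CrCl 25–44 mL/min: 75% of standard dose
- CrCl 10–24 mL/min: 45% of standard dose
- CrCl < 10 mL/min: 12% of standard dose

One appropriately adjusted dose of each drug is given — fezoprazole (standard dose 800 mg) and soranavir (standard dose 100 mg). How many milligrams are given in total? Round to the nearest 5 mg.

CrCl = (140 − 41) × 76.4 / (72 × 0.8) × 0.85 = 7563.6 / 57.60 × 0.85 ≈ 111.6 mL/min
CrCl ≈ 112 mL/min.
fezoprazole: ≥ 90 mL/min → 100% of 800 mg = 800 mg.
soranavir: ≥ 45 mL/min → 100% of 100 mg = 100 mg.
Total = 800 + 100 = 900 mg.

900 mg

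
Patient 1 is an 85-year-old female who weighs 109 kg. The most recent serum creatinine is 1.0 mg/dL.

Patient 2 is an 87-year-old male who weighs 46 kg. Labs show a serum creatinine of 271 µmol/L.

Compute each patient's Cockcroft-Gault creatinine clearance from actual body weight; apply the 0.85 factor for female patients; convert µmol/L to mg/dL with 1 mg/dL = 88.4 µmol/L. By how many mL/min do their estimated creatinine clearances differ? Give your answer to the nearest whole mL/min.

60 mL/min

Patient 1: CrCl = (140 − 85) × 109 / (72 × 1) × 0.85 = 5995.0 / 72.00 × 0.85 ≈ 70.8 mL/min
Patient 2: SCr = 271 / 88.4 = 3.066 mg/dL
Patient 2: CrCl = (140 − 87) × 46 / (72 × 3.066) = 2438.0 / 220.75 ≈ 11.0 mL/min
|70.8 − 11.0| = 59.8 mL/min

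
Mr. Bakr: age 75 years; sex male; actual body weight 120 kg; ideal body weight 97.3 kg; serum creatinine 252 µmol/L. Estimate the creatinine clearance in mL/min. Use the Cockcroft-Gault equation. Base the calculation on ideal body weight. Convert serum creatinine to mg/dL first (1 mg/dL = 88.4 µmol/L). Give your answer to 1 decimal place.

SCr = 252 / 88.4 = 2.851 mg/dL
CrCl = (140 − 75) × 97.3 / (72 × 2.851) = 6324.5 / 205.27 ≈ 30.8 mL/min

30.8 mL/min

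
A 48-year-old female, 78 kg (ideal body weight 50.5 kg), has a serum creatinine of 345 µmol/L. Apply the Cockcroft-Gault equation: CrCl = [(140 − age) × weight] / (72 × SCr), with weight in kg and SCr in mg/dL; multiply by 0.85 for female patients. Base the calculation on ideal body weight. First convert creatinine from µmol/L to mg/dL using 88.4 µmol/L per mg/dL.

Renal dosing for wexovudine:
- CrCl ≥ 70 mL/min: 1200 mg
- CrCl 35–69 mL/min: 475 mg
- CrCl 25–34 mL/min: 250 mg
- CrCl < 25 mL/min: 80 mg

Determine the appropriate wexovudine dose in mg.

SCr = 345 / 88.4 = 3.903 mg/dL
CrCl = (140 − 48) × 50.5 / (72 × 3.903) × 0.85 = 4646.0 / 281.02 × 0.85 ≈ 14.1 mL/min
CrCl ≈ 14 mL/min → bracket < 25 mL/min.
Dose for this bracket: 80 mg.

80 mg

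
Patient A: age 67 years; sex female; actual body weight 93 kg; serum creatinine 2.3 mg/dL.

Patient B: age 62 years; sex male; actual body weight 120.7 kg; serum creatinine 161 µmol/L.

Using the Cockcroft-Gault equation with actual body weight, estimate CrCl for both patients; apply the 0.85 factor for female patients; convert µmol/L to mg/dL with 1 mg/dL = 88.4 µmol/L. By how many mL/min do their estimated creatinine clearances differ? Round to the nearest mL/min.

Patient A: CrCl = (140 − 67) × 93 / (72 × 2.3) × 0.85 = 6789.0 / 165.60 × 0.85 ≈ 34.8 mL/min
Patient B: SCr = 161 / 88.4 = 1.821 mg/dL
Patient B: CrCl = (140 − 62) × 120.7 / (72 × 1.821) = 9414.6 / 131.11 ≈ 71.8 mL/min
|34.8 − 71.8| = 37.0 mL/min

37 mL/min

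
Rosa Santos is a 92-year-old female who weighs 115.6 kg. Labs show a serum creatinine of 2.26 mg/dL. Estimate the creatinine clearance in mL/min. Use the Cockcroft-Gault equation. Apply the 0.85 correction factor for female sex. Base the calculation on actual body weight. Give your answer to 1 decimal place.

29.0 mL/min

CrCl = (140 − 92) × 115.6 / (72 × 2.26) × 0.85 = 5548.8 / 162.72 × 0.85 ≈ 29.0 mL/min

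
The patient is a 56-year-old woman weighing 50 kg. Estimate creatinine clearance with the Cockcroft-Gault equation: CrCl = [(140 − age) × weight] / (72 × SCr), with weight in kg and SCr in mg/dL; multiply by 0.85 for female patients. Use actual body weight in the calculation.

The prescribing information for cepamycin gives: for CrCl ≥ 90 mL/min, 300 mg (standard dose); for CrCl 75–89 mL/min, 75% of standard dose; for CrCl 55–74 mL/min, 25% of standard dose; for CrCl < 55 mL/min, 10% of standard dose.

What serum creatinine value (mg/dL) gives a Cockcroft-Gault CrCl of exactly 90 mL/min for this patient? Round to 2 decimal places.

Standard dose requires CrCl ≥ 90 mL/min.
Set (140 − 56) × 50 × 0.85 / (72 × SCr) = 90
SCr = (140 − 56) × 50 × 0.85 / (72 × 90) = 0.551 mg/dL

0.55 mg/dL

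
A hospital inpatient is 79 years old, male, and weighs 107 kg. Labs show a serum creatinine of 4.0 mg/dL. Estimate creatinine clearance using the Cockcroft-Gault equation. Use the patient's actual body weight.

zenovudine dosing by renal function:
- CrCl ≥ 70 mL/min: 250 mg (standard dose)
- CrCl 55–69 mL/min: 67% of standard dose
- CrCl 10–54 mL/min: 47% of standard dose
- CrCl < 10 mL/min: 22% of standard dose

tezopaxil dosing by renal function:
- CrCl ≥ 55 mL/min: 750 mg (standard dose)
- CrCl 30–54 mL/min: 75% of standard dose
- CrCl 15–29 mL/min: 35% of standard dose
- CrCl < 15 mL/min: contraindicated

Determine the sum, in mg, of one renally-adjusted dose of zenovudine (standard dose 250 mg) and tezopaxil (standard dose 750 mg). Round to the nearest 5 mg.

380 mg

CrCl = (140 − 79) × 107 / (72 × 4) = 6527.0 / 288.00 ≈ 22.7 mL/min
CrCl ≈ 23 mL/min.
zenovudine: 10–54 mL/min → 47% of 250 mg = 117.5 mg.
tezopaxil: 15–29 mL/min → 35% of 750 mg = 262.5 mg.
Total = 117.5 + 262.5 = 380 mg.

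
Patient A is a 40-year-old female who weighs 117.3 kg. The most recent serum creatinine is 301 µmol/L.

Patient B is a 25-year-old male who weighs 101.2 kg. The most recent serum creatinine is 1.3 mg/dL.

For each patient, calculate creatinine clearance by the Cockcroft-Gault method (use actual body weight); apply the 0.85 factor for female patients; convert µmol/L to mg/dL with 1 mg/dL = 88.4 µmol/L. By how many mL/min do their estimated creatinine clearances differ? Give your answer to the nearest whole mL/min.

84 mL/min

Patient A: SCr = 301 / 88.4 = 3.405 mg/dL
Patient A: CrCl = (140 − 40) × 117.3 / (72 × 3.405) × 0.85 = 11730.0 / 245.16 × 0.85 ≈ 40.7 mL/min
Patient B: CrCl = (140 − 25) × 101.2 / (72 × 1.3) = 11638.0 / 93.60 ≈ 124.3 mL/min
|40.7 − 124.3| = 83.6 mL/min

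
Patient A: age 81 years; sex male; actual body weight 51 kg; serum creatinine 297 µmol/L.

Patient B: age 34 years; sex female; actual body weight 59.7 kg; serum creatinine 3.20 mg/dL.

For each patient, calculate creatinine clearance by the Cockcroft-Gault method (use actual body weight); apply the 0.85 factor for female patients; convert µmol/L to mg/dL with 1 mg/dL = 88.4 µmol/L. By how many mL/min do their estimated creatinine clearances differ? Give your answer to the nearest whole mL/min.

Patient A: SCr = 297 / 88.4 = 3.36 mg/dL
Patient A: CrCl = (140 − 81) × 51 / (72 × 3.36) = 3009.0 / 241.92 ≈ 12.4 mL/min
Patient B: CrCl = (140 − 34) × 59.7 / (72 × 3.2) × 0.85 = 6328.2 / 230.40 × 0.85 ≈ 23.3 mL/min
|12.4 − 23.3| = 10.9 mL/min

11 mL/min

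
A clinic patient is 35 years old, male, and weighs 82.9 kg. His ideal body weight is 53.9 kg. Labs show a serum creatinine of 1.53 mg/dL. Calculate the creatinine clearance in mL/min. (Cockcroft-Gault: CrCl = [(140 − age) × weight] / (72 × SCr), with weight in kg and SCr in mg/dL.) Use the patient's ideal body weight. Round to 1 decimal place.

CrCl = (140 − 35) × 53.9 / (72 × 1.53) = 5659.5 / 110.16 ≈ 51.4 mL/min

51.4 mL/min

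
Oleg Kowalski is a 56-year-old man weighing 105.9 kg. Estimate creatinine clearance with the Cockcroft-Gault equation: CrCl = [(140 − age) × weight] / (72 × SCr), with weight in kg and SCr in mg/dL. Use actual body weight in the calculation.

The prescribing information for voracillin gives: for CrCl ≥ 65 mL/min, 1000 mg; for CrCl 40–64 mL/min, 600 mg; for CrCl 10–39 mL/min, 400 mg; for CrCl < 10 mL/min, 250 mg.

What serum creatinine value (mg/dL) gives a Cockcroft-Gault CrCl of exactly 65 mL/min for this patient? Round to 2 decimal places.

Standard dose requires CrCl ≥ 65 mL/min.
Set (140 − 56) × 105.9 / (72 × SCr) = 65
SCr = (140 − 56) × 105.9 / (72 × 65) = 1.901 mg/dL

1.90 mg/dL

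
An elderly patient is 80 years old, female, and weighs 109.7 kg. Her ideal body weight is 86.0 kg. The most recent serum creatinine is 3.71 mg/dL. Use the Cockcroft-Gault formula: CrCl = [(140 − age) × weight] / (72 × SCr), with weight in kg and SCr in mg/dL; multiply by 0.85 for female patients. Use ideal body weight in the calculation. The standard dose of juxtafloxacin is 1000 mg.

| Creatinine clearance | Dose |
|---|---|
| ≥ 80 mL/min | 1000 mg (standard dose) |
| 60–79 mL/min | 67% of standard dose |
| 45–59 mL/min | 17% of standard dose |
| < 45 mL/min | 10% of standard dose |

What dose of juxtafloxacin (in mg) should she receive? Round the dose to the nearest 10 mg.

CrCl = (140 − 80) × 86 / (72 × 3.71) × 0.85 = 5160.0 / 267.12 × 0.85 ≈ 16.4 mL/min
CrCl ≈ 16 mL/min → bracket < 45 mL/min.
10% of 1000 mg = 100 mg

100 mg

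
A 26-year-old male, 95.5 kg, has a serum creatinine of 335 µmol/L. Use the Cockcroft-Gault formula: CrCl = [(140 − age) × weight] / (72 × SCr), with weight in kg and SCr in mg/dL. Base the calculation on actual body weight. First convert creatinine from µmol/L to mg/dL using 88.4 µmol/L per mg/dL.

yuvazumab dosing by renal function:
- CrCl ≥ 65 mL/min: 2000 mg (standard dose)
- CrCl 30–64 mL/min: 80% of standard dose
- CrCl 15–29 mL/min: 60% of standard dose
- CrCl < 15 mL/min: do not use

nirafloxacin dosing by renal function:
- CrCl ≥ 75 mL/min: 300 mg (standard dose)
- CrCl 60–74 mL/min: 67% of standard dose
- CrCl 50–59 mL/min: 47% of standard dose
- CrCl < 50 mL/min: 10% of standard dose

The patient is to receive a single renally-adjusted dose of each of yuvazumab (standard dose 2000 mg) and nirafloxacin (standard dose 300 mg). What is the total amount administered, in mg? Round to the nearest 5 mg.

SCr = 335 / 88.4 = 3.79 mg/dL
CrCl = (140 − 26) × 95.5 / (72 × 3.79) = 10887.0 / 272.88 ≈ 39.9 mL/min
CrCl ≈ 40 mL/min.
yuvazumab: 30–64 mL/min → 80% of 2000 mg = 1600 mg.
nirafloxacin: < 50 mL/min → 10% of 300 mg = 30 mg.
Total = 1600 + 30 = 1630 mg.

1630 mg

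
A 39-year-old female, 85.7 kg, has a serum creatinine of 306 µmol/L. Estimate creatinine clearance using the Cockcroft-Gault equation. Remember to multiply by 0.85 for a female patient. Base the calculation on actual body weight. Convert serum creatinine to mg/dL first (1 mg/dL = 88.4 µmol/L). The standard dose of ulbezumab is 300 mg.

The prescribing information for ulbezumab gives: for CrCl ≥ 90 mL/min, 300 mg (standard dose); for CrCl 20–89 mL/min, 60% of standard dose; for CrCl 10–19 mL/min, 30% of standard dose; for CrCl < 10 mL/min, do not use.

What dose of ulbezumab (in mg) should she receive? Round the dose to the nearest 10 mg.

SCr = 306 / 88.4 = 3.462 mg/dL
CrCl = (140 − 39) × 85.7 / (72 × 3.462) × 0.85 = 8655.7 / 249.26 × 0.85 ≈ 29.5 mL/min
CrCl ≈ 30 mL/min → bracket 20–89 mL/min.
60% of 300 mg = 180 mg

180 mg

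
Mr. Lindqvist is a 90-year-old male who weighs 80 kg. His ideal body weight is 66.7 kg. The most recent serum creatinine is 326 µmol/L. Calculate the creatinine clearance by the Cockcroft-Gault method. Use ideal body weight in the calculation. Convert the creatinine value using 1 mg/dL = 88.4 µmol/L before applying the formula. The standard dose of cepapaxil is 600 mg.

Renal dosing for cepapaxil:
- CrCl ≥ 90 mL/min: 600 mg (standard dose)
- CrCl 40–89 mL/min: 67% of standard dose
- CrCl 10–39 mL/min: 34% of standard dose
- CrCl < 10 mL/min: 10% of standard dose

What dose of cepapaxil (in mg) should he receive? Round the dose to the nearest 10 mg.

SCr = 326 / 88.4 = 3.688 mg/dL
CrCl = (140 − 90) × 66.7 / (72 × 3.688) = 3335.0 / 265.54 ≈ 12.6 mL/min
CrCl ≈ 13 mL/min → bracket 10–39 mL/min.
34% of 600 mg = 204 mg → 200 mg

200 mg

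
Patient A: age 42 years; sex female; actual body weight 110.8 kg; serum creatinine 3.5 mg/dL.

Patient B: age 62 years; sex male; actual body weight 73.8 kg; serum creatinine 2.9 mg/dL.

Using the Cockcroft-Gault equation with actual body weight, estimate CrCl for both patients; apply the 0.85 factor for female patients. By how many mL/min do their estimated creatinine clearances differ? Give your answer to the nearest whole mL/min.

9 mL/min

Patient A: CrCl = (140 − 42) × 110.8 / (72 × 3.5) × 0.85 = 10858.4 / 252.00 × 0.85 ≈ 36.6 mL/min
Patient B: CrCl = (140 − 62) × 73.8 / (72 × 2.9) = 5756.4 / 208.80 ≈ 27.6 mL/min
|36.6 − 27.6| = 9.0 mL/min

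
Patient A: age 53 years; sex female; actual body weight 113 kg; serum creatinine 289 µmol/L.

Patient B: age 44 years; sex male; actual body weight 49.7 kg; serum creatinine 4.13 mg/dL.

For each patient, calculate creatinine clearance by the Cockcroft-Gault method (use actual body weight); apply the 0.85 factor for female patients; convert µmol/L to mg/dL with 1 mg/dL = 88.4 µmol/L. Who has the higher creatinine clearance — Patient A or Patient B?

Patient A

Patient A: SCr = 289 / 88.4 = 3.269 mg/dL
Patient A: CrCl = (140 − 53) × 113 / (72 × 3.269) × 0.85 = 9831.0 / 235.37 × 0.85 ≈ 35.5 mL/min
Patient B: CrCl = (140 − 44) × 49.7 / (72 × 4.13) = 4771.2 / 297.36 ≈ 16.0 mL/min
35.5 vs 16.0 mL/min → Patient A is higher.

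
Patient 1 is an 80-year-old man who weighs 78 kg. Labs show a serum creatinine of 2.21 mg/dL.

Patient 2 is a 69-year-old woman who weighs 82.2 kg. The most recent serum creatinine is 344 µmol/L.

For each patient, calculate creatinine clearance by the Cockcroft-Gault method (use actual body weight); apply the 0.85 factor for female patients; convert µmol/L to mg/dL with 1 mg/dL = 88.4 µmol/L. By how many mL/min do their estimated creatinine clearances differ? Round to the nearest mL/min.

12 mL/min

Patient 1: CrCl = (140 − 80) × 78 / (72 × 2.21) = 4680.0 / 159.12 ≈ 29.4 mL/min
Patient 2: SCr = 344 / 88.4 = 3.891 mg/dL
Patient 2: CrCl = (140 − 69) × 82.2 / (72 × 3.891) × 0.85 = 5836.2 / 280.15 × 0.85 ≈ 17.7 mL/min
|29.4 − 17.7| = 11.7 mL/min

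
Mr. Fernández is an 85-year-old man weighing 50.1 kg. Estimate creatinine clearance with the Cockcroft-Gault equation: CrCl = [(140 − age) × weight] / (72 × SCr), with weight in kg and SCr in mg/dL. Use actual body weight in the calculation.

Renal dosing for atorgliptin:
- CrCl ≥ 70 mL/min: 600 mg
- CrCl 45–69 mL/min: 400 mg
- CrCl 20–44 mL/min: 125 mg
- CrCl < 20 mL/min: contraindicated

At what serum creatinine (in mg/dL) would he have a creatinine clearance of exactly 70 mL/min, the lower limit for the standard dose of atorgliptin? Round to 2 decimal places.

0.55 mg/dL

Standard dose requires CrCl ≥ 70 mL/min.
Set (140 − 85) × 50.1 / (72 × SCr) = 70
SCr = (140 − 85) × 50.1 / (72 × 70) = 0.547 mg/dL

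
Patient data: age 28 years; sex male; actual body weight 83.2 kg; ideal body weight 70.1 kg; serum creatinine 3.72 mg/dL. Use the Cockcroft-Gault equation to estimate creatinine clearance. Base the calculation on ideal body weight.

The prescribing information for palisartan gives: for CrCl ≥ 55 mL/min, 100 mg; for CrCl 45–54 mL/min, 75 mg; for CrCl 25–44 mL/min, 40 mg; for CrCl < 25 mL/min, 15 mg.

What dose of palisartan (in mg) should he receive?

CrCl = (140 − 28) × 70.1 / (72 × 3.72) = 7851.2 / 267.84 ≈ 29.3 mL/min
CrCl ≈ 29 mL/min → bracket 25–44 mL/min.
Dose for this bracket: 40 mg.

40 mg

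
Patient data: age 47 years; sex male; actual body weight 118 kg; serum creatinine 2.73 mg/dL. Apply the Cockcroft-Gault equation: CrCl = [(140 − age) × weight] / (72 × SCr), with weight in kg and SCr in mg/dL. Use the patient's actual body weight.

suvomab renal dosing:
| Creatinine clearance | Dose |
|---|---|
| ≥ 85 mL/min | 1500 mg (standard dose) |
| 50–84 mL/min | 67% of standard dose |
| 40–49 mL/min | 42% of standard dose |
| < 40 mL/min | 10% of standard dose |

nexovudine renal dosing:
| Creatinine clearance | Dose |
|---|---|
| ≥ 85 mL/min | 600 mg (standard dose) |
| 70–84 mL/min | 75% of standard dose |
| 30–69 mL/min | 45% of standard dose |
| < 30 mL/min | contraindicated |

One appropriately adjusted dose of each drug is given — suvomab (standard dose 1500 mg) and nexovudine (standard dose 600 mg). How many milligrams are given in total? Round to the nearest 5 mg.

CrCl = (140 − 47) × 118 / (72 × 2.73) = 10974.0 / 196.56 ≈ 55.8 mL/min
CrCl ≈ 56 mL/min.
suvomab: 50–84 mL/min → 67% of 1500 mg = 1005 mg.
nexovudine: 30–69 mL/min → 45% of 600 mg = 270 mg.
Total = 1005 + 270 = 1275 mg.

1275 mg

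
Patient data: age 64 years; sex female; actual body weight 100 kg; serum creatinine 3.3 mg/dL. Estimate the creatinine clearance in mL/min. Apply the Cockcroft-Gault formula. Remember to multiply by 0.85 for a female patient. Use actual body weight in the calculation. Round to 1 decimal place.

CrCl = (140 − 64) × 100 / (72 × 3.3) × 0.85 = 7600.0 / 237.60 × 0.85 ≈ 27.2 mL/min

27.2 mL/min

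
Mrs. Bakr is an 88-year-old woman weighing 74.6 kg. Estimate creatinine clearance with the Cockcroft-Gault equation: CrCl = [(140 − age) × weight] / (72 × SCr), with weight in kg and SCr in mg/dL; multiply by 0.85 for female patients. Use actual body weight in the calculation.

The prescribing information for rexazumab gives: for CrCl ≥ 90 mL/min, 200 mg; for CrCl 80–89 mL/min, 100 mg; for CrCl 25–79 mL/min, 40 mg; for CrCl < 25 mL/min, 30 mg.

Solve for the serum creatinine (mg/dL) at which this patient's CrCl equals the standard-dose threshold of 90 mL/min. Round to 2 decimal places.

Standard dose requires CrCl ≥ 90 mL/min.
Set (140 − 88) × 74.6 × 0.85 / (72 × SCr) = 90
SCr = (140 − 88) × 74.6 × 0.85 / (72 × 90) = 0.509 mg/dL

0.51 mg/dL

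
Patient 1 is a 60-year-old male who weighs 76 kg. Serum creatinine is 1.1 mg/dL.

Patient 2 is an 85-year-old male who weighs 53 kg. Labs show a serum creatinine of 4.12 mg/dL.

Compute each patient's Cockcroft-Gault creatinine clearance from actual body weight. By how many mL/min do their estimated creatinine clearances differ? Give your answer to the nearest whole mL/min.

Patient 1: CrCl = (140 − 60) × 76 / (72 × 1.1) = 6080.0 / 79.20 ≈ 76.8 mL/min
Patient 2: CrCl = (140 − 85) × 53 / (72 × 4.12) = 2915.0 / 296.64 ≈ 9.8 mL/min
|76.8 − 9.8| = 67.0 mL/min

67 mL/min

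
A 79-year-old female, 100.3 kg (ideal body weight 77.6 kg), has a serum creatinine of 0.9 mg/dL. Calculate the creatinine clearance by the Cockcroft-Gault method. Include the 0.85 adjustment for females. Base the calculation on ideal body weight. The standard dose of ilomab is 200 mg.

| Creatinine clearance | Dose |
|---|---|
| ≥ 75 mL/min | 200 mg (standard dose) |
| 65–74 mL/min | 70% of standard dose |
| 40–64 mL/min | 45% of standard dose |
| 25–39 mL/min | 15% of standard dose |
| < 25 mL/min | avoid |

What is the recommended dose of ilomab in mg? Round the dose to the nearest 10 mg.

90 mg

CrCl = (140 − 79) × 77.6 / (72 × 0.9) × 0.85 = 4733.6 / 64.80 × 0.85 ≈ 62.1 mL/min
CrCl ≈ 62 mL/min → bracket 40–64 mL/min.
45% of 200 mg = 90 mg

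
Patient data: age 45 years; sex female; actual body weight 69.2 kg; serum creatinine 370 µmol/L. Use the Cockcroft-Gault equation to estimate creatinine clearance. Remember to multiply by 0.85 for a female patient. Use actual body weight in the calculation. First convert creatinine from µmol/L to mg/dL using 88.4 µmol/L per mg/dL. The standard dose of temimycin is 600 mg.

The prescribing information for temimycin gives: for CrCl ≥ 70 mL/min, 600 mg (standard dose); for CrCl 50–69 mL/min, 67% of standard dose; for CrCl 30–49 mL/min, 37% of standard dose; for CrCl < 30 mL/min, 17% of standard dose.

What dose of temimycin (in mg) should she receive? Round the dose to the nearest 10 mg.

100 mg

SCr = 370 / 88.4 = 4.186 mg/dL
CrCl = (140 − 45) × 69.2 / (72 × 4.186) × 0.85 = 6574.0 / 301.39 × 0.85 ≈ 18.5 mL/min
CrCl ≈ 19 mL/min → bracket < 30 mL/min.
17% of 600 mg = 102 mg → 100 mg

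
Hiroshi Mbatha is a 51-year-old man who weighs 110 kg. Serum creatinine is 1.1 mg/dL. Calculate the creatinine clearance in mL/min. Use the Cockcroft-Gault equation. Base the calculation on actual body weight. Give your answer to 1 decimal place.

123.6 mL/min

CrCl = (140 − 51) × 110 / (72 × 1.1) = 9790.0 / 79.20 ≈ 123.6 mL/min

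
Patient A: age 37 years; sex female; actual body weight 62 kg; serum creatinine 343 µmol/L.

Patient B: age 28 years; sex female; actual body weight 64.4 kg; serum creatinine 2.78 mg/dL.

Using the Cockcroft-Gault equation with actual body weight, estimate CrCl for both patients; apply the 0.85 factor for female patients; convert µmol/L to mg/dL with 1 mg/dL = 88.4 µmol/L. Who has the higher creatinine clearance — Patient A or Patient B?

Patient A: SCr = 343 / 88.4 = 3.88 mg/dL
Patient A: CrCl = (140 − 37) × 62 / (72 × 3.88) × 0.85 = 6386.0 / 279.36 × 0.85 ≈ 19.4 mL/min
Patient B: CrCl = (140 − 28) × 64.4 / (72 × 2.78) × 0.85 = 7212.8 / 200.16 × 0.85 ≈ 30.6 mL/min
19.4 vs 30.6 mL/min → Patient B is higher.

Patient B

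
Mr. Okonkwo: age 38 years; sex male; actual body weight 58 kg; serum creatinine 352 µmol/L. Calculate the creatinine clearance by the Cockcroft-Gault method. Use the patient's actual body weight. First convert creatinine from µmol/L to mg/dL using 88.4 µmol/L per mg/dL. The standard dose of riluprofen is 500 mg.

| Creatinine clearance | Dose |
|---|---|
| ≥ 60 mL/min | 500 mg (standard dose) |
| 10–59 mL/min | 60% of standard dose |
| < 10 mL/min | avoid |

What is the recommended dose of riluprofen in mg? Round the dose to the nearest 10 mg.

300 mg

SCr = 352 / 88.4 = 3.982 mg/dL
CrCl = (140 − 38) × 58 / (72 × 3.982) = 5916.0 / 286.70 ≈ 20.6 mL/min
CrCl ≈ 21 mL/min → bracket 10–59 mL/min.
60% of 500 mg = 300 mg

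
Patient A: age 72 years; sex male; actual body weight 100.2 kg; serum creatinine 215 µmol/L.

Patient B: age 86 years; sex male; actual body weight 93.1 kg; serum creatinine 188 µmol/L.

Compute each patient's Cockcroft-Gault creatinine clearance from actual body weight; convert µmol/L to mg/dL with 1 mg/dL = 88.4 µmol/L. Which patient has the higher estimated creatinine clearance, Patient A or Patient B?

Patient A: SCr = 215 / 88.4 = 2.432 mg/dL
Patient A: CrCl = (140 − 72) × 100.2 / (72 × 2.432) = 6813.6 / 175.10 ≈ 38.9 mL/min
Patient B: SCr = 188 / 88.4 = 2.127 mg/dL
Patient B: CrCl = (140 − 86) × 93.1 / (72 × 2.127) = 5027.4 / 153.14 ≈ 32.8 mL/min
38.9 vs 32.8 mL/min → Patient A is higher.

Patient A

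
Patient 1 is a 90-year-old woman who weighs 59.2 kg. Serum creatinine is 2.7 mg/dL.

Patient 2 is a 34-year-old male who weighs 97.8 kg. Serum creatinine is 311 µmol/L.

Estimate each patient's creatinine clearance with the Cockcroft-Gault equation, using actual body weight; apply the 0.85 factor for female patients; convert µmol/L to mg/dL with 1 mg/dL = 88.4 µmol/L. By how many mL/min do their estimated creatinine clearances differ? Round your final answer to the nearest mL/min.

28 mL/min

Patient 1: CrCl = (140 − 90) × 59.2 / (72 × 2.7) × 0.85 = 2960.0 / 194.40 × 0.85 ≈ 12.9 mL/min
Patient 2: SCr = 311 / 88.4 = 3.518 mg/dL
Patient 2: CrCl = (140 − 34) × 97.8 / (72 × 3.518) = 10366.8 / 253.30 ≈ 40.9 mL/min
|12.9 − 40.9| = 28.0 mL/min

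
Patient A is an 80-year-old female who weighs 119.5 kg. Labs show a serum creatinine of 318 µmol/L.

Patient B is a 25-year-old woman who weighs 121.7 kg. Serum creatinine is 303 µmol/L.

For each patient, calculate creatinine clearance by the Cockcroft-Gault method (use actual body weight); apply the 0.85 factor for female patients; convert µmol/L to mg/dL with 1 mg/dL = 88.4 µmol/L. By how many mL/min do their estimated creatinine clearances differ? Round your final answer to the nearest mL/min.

Patient A: SCr = 318 / 88.4 = 3.597 mg/dL
Patient A: CrCl = (140 − 80) × 119.5 / (72 × 3.597) × 0.85 = 7170.0 / 258.98 × 0.85 ≈ 23.5 mL/min
Patient B: SCr = 303 / 88.4 = 3.428 mg/dL
Patient B: CrCl = (140 − 25) × 121.7 / (72 × 3.428) × 0.85 = 13995.5 / 246.82 × 0.85 ≈ 48.2 mL/min
|23.5 − 48.2| = 24.7 mL/min

25 mL/min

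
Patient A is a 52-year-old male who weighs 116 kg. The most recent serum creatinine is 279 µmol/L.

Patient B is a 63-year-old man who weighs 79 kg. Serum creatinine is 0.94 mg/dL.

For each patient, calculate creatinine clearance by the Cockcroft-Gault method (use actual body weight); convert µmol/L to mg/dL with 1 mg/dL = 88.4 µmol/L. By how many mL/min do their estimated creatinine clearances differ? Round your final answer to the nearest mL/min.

45 mL/min

Patient A: SCr = 279 / 88.4 = 3.156 mg/dL
Patient A: CrCl = (140 − 52) × 116 / (72 × 3.156) = 10208.0 / 227.23 ≈ 44.9 mL/min
Patient B: CrCl = (140 − 63) × 79 / (72 × 0.94) = 6083.0 / 67.68 ≈ 89.9 mL/min
|44.9 − 89.9| = 45.0 mL/min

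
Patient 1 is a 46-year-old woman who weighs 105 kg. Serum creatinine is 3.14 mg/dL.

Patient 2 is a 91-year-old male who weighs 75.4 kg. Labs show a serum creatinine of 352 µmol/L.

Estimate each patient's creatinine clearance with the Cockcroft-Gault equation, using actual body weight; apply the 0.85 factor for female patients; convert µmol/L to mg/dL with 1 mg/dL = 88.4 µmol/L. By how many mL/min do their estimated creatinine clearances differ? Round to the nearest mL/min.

Patient 1: CrCl = (140 − 46) × 105 / (72 × 3.14) × 0.85 = 9870.0 / 226.08 × 0.85 ≈ 37.1 mL/min
Patient 2: SCr = 352 / 88.4 = 3.982 mg/dL
Patient 2: CrCl = (140 − 91) × 75.4 / (72 × 3.982) = 3694.6 / 286.70 ≈ 12.9 mL/min
|37.1 − 12.9| = 24.2 mL/min

24 mL/min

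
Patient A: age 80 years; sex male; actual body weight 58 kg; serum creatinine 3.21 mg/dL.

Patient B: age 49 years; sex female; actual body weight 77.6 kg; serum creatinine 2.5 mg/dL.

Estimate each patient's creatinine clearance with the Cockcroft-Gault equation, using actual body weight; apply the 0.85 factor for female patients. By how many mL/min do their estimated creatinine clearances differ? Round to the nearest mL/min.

Patient A: CrCl = (140 − 80) × 58 / (72 × 3.21) = 3480.0 / 231.12 ≈ 15.1 mL/min
Patient B: CrCl = (140 − 49) × 77.6 / (72 × 2.5) × 0.85 = 7061.6 / 180.00 × 0.85 ≈ 33.3 mL/min
|15.1 − 33.3| = 18.2 mL/min

18 mL/min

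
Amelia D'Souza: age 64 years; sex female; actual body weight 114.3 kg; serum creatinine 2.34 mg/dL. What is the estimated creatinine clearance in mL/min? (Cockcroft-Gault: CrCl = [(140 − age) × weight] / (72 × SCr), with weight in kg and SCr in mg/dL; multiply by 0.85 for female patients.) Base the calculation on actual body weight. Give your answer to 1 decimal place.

CrCl = (140 − 64) × 114.3 / (72 × 2.34) × 0.85 = 8686.8 / 168.48 × 0.85 ≈ 43.8 mL/min

43.8 mL/min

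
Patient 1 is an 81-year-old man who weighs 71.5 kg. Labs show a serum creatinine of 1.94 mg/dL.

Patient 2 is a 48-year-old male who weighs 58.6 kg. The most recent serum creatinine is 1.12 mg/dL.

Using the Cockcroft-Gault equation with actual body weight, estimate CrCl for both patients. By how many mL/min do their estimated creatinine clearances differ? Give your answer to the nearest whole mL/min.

37 mL/min

Patient 1: CrCl = (140 − 81) × 71.5 / (72 × 1.94) = 4218.5 / 139.68 ≈ 30.2 mL/min
Patient 2: CrCl = (140 − 48) × 58.6 / (72 × 1.12) = 5391.2 / 80.64 ≈ 66.9 mL/min
|30.2 − 66.9| = 36.7 mL/min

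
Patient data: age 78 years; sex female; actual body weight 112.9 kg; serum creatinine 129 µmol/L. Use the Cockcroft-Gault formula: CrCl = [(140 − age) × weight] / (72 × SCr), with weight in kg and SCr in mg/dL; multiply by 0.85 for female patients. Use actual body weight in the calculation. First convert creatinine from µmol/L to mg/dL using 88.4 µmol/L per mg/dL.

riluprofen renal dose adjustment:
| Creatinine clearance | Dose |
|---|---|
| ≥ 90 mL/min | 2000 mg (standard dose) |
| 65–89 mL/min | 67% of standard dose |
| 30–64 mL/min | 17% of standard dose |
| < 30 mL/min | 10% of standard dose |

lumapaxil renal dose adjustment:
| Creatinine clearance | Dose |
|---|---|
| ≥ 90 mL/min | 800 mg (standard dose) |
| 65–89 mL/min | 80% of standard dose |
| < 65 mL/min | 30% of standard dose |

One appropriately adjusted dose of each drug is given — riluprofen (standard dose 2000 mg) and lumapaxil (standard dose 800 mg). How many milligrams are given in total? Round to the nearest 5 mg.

580 mg

SCr = 129 / 88.4 = 1.459 mg/dL
CrCl = (140 − 78) × 112.9 / (72 × 1.459) × 0.85 = 6999.8 / 105.05 × 0.85 ≈ 56.6 mL/min
CrCl ≈ 57 mL/min.
riluprofen: 30–64 mL/min → 17% of 2000 mg = 340 mg.
lumapaxil: < 65 mL/min → 30% of 800 mg = 240 mg.
Total = 340 + 240 = 580 mg.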